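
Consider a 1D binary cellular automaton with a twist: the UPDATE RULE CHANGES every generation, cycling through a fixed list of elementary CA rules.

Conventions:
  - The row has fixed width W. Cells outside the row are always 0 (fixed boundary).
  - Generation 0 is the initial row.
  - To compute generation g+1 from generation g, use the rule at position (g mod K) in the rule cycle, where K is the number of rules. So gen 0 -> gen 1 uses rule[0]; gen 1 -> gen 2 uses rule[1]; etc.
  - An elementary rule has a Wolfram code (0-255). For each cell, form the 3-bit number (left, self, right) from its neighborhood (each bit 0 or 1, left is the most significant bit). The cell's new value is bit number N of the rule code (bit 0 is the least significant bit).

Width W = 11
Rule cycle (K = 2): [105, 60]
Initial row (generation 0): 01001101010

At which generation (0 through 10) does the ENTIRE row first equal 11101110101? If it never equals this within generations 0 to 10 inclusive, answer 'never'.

Answer: never

Derivation:
Gen 0: 01001101010
Gen 1 (rule 105): 00001110100
Gen 2 (rule 60): 00001001110
Gen 3 (rule 105): 11100001010
Gen 4 (rule 60): 10010001111
Gen 5 (rule 105): 00000101001
Gen 6 (rule 60): 00000111101
Gen 7 (rule 105): 11110100110
Gen 8 (rule 60): 10001110101
Gen 9 (rule 105): 00101011010
Gen 10 (rule 60): 00111110111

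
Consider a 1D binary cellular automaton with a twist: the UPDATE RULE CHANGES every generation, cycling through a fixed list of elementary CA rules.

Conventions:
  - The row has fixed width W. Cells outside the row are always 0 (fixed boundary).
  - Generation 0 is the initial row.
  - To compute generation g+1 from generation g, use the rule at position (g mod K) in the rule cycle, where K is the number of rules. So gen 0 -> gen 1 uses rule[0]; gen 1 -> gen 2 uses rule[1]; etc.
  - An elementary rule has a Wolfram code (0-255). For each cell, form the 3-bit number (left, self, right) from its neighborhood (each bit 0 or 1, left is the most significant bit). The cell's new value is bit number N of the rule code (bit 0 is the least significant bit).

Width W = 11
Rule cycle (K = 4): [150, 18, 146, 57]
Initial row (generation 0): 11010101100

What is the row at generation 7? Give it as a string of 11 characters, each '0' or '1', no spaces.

Gen 0: 11010101100
Gen 1 (rule 150): 00010100010
Gen 2 (rule 18): 00100010101
Gen 3 (rule 146): 01010100000
Gen 4 (rule 57): 00101011111
Gen 5 (rule 150): 01101001110
Gen 6 (rule 18): 10000110001
Gen 7 (rule 146): 01001001010

Answer: 01001001010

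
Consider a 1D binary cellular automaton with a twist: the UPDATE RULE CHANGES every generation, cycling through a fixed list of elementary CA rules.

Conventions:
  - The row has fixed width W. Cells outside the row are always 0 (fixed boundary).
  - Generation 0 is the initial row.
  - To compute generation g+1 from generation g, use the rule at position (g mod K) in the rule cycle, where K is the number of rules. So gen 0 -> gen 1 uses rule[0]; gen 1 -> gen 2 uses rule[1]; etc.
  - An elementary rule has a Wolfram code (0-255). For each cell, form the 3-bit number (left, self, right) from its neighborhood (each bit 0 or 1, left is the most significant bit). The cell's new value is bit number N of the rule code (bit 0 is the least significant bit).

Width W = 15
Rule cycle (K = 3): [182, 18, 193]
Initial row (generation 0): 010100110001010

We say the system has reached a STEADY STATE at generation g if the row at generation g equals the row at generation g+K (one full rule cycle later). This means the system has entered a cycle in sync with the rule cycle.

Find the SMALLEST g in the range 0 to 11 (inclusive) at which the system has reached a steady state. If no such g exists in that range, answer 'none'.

Gen 0: 010100110001010
Gen 1 (rule 182): 111111001011111
Gen 2 (rule 18): 000000110000000
Gen 3 (rule 193): 111110010111111
Gen 4 (rule 182): 011101111011110
Gen 5 (rule 18): 100000000000001
Gen 6 (rule 193): 001111111111100
Gen 7 (rule 182): 010111111111010
Gen 8 (rule 18): 100000000000001
Gen 9 (rule 193): 001111111111100
Gen 10 (rule 182): 010111111111010
Gen 11 (rule 18): 100000000000001
Gen 12 (rule 193): 001111111111100
Gen 13 (rule 182): 010111111111010
Gen 14 (rule 18): 100000000000001

Answer: 5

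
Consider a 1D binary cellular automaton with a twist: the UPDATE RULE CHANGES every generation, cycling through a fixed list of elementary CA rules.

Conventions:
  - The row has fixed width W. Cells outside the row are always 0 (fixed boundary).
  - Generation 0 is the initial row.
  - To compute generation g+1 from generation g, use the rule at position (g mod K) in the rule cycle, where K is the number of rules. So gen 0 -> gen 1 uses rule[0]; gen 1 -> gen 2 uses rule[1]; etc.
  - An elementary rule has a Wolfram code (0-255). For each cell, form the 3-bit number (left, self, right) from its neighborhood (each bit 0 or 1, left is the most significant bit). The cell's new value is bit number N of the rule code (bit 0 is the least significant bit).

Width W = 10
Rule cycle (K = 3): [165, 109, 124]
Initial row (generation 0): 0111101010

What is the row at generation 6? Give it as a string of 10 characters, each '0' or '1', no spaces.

Gen 0: 0111101010
Gen 1 (rule 165): 0011011110
Gen 2 (rule 109): 1011110010
Gen 3 (rule 124): 1110011011
Gen 4 (rule 165): 0100000100
Gen 5 (rule 109): 0101110101
Gen 6 (rule 124): 0111011111

Answer: 0111011111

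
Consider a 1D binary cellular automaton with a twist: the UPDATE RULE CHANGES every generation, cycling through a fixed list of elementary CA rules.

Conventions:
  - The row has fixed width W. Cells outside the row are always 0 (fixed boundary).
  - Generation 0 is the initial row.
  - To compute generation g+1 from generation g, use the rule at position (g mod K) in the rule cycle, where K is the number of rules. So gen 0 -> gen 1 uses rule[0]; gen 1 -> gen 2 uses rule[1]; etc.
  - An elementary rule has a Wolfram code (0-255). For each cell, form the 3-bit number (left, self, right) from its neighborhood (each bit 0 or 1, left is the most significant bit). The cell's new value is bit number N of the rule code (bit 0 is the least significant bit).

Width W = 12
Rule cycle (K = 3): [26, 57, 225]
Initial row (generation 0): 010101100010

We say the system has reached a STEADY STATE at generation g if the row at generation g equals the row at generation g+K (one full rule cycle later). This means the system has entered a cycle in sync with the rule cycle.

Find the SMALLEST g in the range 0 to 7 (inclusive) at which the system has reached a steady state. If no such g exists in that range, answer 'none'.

Gen 0: 010101100010
Gen 1 (rule 26): 100001010101
Gen 2 (rule 57): 011100101010
Gen 3 (rule 225): 001100010100
Gen 4 (rule 26): 011010100010
Gen 5 (rule 57): 010101011001
Gen 6 (rule 225): 001010101000
Gen 7 (rule 26): 010000000100
Gen 8 (rule 57): 001111110011
Gen 9 (rule 225): 100111110001
Gen 10 (rule 26): 011100001010

Answer: none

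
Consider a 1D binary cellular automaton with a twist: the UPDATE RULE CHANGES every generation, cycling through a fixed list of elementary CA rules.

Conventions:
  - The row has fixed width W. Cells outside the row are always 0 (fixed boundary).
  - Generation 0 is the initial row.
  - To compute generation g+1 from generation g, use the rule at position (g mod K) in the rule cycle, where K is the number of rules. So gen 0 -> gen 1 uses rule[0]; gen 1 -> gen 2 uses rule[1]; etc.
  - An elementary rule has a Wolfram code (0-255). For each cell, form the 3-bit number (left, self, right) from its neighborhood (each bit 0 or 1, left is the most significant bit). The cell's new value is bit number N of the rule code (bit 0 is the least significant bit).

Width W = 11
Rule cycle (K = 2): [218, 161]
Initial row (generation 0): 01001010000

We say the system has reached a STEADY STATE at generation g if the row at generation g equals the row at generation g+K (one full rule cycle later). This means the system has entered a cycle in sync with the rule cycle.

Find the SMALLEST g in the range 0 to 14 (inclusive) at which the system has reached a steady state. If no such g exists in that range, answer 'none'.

Answer: 6

Derivation:
Gen 0: 01001010000
Gen 1 (rule 218): 10110001000
Gen 2 (rule 161): 01000100011
Gen 3 (rule 218): 10101010111
Gen 4 (rule 161): 01010101010
Gen 5 (rule 218): 10000000001
Gen 6 (rule 161): 00111111100
Gen 7 (rule 218): 01111111110
Gen 8 (rule 161): 00111111100
Gen 9 (rule 218): 01111111110
Gen 10 (rule 161): 00111111100
Gen 11 (rule 218): 01111111110
Gen 12 (rule 161): 00111111100
Gen 13 (rule 218): 01111111110
Gen 14 (rule 161): 00111111100
Gen 15 (rule 218): 01111111110
Gen 16 (rule 161): 00111111100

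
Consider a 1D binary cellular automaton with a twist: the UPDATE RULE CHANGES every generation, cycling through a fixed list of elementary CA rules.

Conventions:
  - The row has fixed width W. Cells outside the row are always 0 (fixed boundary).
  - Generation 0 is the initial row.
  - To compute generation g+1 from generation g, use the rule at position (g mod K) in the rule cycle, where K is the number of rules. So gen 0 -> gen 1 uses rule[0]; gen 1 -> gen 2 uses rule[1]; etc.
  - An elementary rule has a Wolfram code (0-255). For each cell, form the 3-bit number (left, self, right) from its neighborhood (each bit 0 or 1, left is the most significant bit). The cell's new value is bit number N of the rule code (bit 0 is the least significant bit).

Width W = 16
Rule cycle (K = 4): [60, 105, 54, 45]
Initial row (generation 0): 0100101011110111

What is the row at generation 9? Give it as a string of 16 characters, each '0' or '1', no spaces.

Gen 0: 0100101011110111
Gen 1 (rule 60): 0110111110001100
Gen 2 (rule 105): 0111100010101101
Gen 3 (rule 54): 1000010111110011
Gen 4 (rule 45): 1011011100000010
Gen 5 (rule 60): 1110110010000011
Gen 6 (rule 105): 1011110000111011
Gen 7 (rule 54): 1100001001000100
Gen 8 (rule 45): 1001101001010101
Gen 9 (rule 60): 1101011101111111

Answer: 1101011101111111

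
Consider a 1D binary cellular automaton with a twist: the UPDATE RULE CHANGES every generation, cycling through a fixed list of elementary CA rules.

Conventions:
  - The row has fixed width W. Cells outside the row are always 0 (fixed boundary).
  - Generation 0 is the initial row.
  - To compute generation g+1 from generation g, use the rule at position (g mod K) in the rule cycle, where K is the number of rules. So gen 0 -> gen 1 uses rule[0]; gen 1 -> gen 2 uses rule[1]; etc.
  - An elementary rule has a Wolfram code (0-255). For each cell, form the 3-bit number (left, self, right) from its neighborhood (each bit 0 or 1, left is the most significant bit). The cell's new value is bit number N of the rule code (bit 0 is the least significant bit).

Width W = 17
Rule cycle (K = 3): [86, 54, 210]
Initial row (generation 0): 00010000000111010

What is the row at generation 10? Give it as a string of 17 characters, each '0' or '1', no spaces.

Answer: 10110001101111011

Derivation:
Gen 0: 00010000000111010
Gen 1 (rule 86): 00111000001001011
Gen 2 (rule 54): 01000100011111100
Gen 3 (rule 210): 10101010101111110
Gen 4 (rule 86): 10101010100000011
Gen 5 (rule 54): 11111111110000100
Gen 6 (rule 210): 01111111111001010
Gen 7 (rule 86): 10000000001111011
Gen 8 (rule 54): 11000000010000100
Gen 9 (rule 210): 01100000101001010
Gen 10 (rule 86): 10110001101111011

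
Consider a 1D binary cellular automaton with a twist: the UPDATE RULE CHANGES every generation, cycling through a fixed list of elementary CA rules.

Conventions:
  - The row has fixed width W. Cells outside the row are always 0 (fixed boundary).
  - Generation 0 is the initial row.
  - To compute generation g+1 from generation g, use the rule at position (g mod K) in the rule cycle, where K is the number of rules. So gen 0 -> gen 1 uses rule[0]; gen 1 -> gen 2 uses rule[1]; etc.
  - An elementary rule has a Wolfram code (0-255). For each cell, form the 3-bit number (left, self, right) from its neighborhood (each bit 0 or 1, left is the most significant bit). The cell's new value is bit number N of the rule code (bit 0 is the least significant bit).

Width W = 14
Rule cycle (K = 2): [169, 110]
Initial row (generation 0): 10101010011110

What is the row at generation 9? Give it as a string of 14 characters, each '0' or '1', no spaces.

Gen 0: 10101010011110
Gen 1 (rule 169): 01010100011100
Gen 2 (rule 110): 11111100110100
Gen 3 (rule 169): 11111000101001
Gen 4 (rule 110): 10001001111011
Gen 5 (rule 169): 00100001110110
Gen 6 (rule 110): 01100011011110
Gen 7 (rule 169): 01001010111100
Gen 8 (rule 110): 11011111100100
Gen 9 (rule 169): 10111111000001

Answer: 10111111000001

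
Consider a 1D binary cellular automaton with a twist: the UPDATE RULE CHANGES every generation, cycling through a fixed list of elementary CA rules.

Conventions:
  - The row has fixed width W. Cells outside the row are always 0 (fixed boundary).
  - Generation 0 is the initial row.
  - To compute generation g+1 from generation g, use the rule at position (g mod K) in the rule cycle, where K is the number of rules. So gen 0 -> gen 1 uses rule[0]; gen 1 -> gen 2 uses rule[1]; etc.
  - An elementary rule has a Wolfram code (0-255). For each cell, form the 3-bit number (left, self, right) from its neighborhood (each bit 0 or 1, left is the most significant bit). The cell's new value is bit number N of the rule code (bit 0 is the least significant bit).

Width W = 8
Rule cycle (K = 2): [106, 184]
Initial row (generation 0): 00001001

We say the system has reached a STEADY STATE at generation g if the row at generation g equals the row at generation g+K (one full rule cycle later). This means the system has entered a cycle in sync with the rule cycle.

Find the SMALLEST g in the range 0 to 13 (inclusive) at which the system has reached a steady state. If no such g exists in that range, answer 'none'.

Answer: 0

Derivation:
Gen 0: 00001001
Gen 1 (rule 106): 00010010
Gen 2 (rule 184): 00001001
Gen 3 (rule 106): 00010010
Gen 4 (rule 184): 00001001
Gen 5 (rule 106): 00010010
Gen 6 (rule 184): 00001001
Gen 7 (rule 106): 00010010
Gen 8 (rule 184): 00001001
Gen 9 (rule 106): 00010010
Gen 10 (rule 184): 00001001
Gen 11 (rule 106): 00010010
Gen 12 (rule 184): 00001001
Gen 13 (rule 106): 00010010
Gen 14 (rule 184): 00001001
Gen 15 (rule 106): 00010010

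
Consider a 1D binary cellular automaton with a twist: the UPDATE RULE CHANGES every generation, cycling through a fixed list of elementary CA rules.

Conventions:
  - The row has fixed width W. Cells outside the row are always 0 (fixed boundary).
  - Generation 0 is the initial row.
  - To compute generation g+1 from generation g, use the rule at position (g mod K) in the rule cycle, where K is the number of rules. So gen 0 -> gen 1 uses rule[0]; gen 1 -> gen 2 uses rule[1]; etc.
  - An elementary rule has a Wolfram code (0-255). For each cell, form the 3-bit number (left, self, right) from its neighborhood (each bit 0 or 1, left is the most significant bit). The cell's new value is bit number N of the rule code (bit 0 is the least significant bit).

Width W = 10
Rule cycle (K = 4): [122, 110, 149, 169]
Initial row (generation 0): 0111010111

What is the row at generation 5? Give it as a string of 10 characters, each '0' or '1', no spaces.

Answer: 1100000110

Derivation:
Gen 0: 0111010111
Gen 1 (rule 122): 1101101101
Gen 2 (rule 110): 1111111111
Gen 3 (rule 149): 0111111110
Gen 4 (rule 169): 0111111100
Gen 5 (rule 122): 1100000110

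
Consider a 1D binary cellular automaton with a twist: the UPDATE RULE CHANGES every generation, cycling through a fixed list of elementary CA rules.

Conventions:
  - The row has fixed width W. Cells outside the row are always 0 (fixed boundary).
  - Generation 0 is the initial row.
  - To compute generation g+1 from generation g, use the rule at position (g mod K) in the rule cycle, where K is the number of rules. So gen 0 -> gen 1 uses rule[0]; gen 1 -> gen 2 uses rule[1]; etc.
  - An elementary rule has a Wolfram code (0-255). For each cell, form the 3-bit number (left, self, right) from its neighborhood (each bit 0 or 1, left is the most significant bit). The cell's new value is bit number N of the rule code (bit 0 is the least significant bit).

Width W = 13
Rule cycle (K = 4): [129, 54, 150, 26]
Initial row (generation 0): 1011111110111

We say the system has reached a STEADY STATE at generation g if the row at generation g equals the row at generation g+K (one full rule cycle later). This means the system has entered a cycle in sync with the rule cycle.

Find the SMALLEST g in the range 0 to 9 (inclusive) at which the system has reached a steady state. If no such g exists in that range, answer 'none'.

Answer: 6

Derivation:
Gen 0: 1011111110111
Gen 1 (rule 129): 0001111100010
Gen 2 (rule 54): 0010000010111
Gen 3 (rule 150): 0111000110010
Gen 4 (rule 26): 1100101101101
Gen 5 (rule 129): 0000000000000
Gen 6 (rule 54): 0000000000000
Gen 7 (rule 150): 0000000000000
Gen 8 (rule 26): 0000000000000
Gen 9 (rule 129): 1111111111111
Gen 10 (rule 54): 0000000000000
Gen 11 (rule 150): 0000000000000
Gen 12 (rule 26): 0000000000000
Gen 13 (rule 129): 1111111111111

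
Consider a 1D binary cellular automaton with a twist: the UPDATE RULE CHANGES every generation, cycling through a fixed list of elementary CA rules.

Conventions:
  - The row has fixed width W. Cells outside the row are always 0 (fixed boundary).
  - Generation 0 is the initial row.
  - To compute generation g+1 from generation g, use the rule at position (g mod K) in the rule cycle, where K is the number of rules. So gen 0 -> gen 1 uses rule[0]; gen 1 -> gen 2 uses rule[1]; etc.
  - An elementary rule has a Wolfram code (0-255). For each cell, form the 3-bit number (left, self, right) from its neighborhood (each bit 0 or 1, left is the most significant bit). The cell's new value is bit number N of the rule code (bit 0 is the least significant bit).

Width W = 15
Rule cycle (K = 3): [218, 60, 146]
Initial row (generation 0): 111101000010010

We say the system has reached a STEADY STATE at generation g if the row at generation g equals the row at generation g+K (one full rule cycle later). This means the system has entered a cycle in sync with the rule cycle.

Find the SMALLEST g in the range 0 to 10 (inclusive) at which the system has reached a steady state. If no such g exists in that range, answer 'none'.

Answer: none

Derivation:
Gen 0: 111101000010010
Gen 1 (rule 218): 111100100101101
Gen 2 (rule 60): 100010110111011
Gen 3 (rule 146): 010100000010000
Gen 4 (rule 218): 100010000101000
Gen 5 (rule 60): 110011000111100
Gen 6 (rule 146): 001100101011010
Gen 7 (rule 218): 011111000011001
Gen 8 (rule 60): 010000100010101
Gen 9 (rule 146): 101001010100000
Gen 10 (rule 218): 000110000010000
Gen 11 (rule 60): 000101000011000
Gen 12 (rule 146): 001000100100100
Gen 13 (rule 218): 010101011011010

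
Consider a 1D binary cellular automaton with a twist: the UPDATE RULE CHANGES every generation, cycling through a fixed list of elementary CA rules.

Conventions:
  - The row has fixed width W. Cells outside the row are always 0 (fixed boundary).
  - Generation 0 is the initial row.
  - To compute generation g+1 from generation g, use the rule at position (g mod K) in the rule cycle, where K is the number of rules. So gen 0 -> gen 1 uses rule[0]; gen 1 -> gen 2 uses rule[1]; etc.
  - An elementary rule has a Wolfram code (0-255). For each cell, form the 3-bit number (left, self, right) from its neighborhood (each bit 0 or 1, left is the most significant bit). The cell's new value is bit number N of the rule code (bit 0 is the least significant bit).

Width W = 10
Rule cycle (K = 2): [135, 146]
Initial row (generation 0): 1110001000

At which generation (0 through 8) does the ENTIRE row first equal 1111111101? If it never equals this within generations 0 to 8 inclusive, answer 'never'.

Answer: 7

Derivation:
Gen 0: 1110001000
Gen 1 (rule 135): 0100111011
Gen 2 (rule 146): 1011010000
Gen 3 (rule 135): 1000010111
Gen 4 (rule 146): 0100100010
Gen 5 (rule 135): 1101101110
Gen 6 (rule 146): 0000000101
Gen 7 (rule 135): 1111111101
Gen 8 (rule 146): 0111111000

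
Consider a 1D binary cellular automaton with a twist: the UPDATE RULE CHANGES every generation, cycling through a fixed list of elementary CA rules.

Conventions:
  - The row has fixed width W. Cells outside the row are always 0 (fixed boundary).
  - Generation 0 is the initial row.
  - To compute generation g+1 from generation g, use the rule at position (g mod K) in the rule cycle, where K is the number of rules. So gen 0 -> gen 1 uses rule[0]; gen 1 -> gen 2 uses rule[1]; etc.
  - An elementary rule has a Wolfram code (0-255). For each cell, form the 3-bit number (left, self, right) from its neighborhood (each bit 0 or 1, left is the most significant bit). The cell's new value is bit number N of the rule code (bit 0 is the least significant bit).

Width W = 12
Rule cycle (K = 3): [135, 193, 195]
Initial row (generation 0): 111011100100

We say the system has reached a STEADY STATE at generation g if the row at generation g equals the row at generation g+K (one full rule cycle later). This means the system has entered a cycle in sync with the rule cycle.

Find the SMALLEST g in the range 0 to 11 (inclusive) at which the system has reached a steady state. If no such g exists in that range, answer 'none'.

Answer: none

Derivation:
Gen 0: 111011100100
Gen 1 (rule 135): 010001001101
Gen 2 (rule 193): 000100000100
Gen 3 (rule 195): 111001111001
Gen 4 (rule 135): 010010110011
Gen 5 (rule 193): 000000010001
Gen 6 (rule 195): 111111100110
Gen 7 (rule 135): 011111001000
Gen 8 (rule 193): 001111000011
Gen 9 (rule 195): 110111011101
Gen 10 (rule 135): 000010001001
Gen 11 (rule 193): 111000100000
Gen 12 (rule 195): 011011001111
Gen 13 (rule 135): 100000010110
Gen 14 (rule 193): 001111000010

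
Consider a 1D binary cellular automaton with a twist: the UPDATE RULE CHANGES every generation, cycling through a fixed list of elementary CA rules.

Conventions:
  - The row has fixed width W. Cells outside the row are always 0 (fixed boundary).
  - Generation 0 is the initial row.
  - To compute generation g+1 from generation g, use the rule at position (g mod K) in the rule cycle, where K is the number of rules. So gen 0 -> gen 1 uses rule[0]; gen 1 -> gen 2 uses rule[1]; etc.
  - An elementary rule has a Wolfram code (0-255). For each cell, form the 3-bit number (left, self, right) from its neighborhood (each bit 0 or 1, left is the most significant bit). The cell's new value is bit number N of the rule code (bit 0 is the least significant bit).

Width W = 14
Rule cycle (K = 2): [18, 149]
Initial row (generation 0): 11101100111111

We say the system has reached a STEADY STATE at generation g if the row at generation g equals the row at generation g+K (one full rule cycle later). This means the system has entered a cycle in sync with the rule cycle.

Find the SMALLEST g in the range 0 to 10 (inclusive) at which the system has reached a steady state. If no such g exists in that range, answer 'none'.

Answer: 5

Derivation:
Gen 0: 11101100111111
Gen 1 (rule 18): 00000011000000
Gen 2 (rule 149): 11111000111111
Gen 3 (rule 18): 00000101000000
Gen 4 (rule 149): 11110101111111
Gen 5 (rule 18): 00000000000000
Gen 6 (rule 149): 11111111111111
Gen 7 (rule 18): 00000000000000
Gen 8 (rule 149): 11111111111111
Gen 9 (rule 18): 00000000000000
Gen 10 (rule 149): 11111111111111
Gen 11 (rule 18): 00000000000000
Gen 12 (rule 149): 11111111111111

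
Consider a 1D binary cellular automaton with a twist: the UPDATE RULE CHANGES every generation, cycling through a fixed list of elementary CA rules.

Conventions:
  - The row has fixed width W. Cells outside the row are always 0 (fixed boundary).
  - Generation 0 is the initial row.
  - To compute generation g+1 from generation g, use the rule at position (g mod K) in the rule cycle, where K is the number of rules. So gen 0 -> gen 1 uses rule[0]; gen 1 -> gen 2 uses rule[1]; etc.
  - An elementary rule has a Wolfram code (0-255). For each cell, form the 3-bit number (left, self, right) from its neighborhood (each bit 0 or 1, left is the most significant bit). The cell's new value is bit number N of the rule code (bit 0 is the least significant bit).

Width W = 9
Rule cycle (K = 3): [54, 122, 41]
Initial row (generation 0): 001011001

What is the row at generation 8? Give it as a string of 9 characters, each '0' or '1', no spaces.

Answer: 111011101

Derivation:
Gen 0: 001011001
Gen 1 (rule 54): 011100111
Gen 2 (rule 122): 110111101
Gen 3 (rule 41): 101100010
Gen 4 (rule 54): 110010111
Gen 5 (rule 122): 111101101
Gen 6 (rule 41): 100011010
Gen 7 (rule 54): 110100111
Gen 8 (rule 122): 111011101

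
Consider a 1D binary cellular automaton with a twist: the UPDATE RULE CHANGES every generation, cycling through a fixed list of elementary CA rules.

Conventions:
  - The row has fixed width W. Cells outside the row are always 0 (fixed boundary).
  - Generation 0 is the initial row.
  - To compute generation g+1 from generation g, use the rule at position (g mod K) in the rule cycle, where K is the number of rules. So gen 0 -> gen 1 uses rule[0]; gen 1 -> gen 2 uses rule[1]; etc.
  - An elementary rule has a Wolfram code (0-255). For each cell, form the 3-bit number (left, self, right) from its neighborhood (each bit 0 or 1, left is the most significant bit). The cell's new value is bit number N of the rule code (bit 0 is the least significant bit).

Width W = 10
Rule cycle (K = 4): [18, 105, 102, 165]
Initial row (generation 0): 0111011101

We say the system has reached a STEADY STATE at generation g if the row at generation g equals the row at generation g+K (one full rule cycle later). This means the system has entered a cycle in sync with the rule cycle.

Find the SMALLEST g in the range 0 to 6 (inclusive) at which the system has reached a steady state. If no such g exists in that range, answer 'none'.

Answer: 1

Derivation:
Gen 0: 0111011101
Gen 1 (rule 18): 1000000000
Gen 2 (rule 105): 0011111111
Gen 3 (rule 102): 0100000001
Gen 4 (rule 165): 0101111101
Gen 5 (rule 18): 1000000000
Gen 6 (rule 105): 0011111111
Gen 7 (rule 102): 0100000001
Gen 8 (rule 165): 0101111101
Gen 9 (rule 18): 1000000000
Gen 10 (rule 105): 0011111111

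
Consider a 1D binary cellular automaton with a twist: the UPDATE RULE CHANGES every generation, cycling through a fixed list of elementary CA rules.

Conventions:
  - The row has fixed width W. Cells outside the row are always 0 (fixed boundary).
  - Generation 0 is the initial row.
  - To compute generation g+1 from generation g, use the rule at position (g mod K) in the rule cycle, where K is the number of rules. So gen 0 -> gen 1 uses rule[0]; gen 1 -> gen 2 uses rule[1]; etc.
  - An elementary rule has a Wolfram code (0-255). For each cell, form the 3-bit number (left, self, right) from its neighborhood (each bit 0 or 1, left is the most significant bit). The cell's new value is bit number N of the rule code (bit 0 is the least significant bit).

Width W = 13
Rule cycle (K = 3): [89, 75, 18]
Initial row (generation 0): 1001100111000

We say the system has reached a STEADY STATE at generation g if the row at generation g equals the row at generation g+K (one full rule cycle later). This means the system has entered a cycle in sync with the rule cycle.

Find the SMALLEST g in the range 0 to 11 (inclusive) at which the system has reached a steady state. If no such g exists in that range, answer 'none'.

Gen 0: 1001100111000
Gen 1 (rule 89): 0101110101111
Gen 2 (rule 75): 1001010001001
Gen 3 (rule 18): 0110001010110
Gen 4 (rule 89): 0111100000111
Gen 5 (rule 75): 1100101111101
Gen 6 (rule 18): 0011000000000
Gen 7 (rule 89): 1011111111111
Gen 8 (rule 75): 0010000000001
Gen 9 (rule 18): 0101000000010
Gen 10 (rule 89): 0000111111001
Gen 11 (rule 75): 1111100001010
Gen 12 (rule 18): 0000010010001
Gen 13 (rule 89): 1111001001100
Gen 14 (rule 75): 1001010011101

Answer: none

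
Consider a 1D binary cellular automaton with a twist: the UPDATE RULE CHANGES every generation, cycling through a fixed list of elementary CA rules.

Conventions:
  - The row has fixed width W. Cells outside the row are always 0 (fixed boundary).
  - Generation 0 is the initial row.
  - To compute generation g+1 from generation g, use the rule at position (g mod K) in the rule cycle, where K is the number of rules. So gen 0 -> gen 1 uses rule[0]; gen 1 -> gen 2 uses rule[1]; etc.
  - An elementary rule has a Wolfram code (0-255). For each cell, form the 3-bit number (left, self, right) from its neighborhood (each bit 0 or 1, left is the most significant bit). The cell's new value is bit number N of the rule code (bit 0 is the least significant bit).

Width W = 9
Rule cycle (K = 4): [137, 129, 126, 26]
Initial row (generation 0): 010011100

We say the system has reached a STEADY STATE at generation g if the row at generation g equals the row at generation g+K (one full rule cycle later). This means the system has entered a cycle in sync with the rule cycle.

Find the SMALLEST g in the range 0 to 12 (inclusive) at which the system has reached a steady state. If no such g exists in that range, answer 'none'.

Gen 0: 010011100
Gen 1 (rule 137): 000011001
Gen 2 (rule 129): 111000000
Gen 3 (rule 126): 101100000
Gen 4 (rule 26): 001010000
Gen 5 (rule 137): 100000111
Gen 6 (rule 129): 001110010
Gen 7 (rule 126): 011011111
Gen 8 (rule 26): 110010000
Gen 9 (rule 137): 100000111
Gen 10 (rule 129): 001110010
Gen 11 (rule 126): 011011111
Gen 12 (rule 26): 110010000
Gen 13 (rule 137): 100000111
Gen 14 (rule 129): 001110010
Gen 15 (rule 126): 011011111
Gen 16 (rule 26): 110010000

Answer: 5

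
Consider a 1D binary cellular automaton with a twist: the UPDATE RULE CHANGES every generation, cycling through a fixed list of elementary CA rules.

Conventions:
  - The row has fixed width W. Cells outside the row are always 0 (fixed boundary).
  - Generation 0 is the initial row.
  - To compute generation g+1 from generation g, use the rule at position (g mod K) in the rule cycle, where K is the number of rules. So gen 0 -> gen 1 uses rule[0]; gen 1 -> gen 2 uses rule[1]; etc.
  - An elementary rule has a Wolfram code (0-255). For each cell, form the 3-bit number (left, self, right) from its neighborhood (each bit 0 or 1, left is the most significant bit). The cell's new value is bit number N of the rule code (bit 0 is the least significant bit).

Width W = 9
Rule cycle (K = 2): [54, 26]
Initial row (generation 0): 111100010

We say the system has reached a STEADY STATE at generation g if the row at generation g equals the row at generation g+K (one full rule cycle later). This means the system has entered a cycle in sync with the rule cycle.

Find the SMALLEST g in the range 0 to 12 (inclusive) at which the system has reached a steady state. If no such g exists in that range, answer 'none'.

Answer: 11

Derivation:
Gen 0: 111100010
Gen 1 (rule 54): 000010111
Gen 2 (rule 26): 000100100
Gen 3 (rule 54): 001111110
Gen 4 (rule 26): 011000001
Gen 5 (rule 54): 100100011
Gen 6 (rule 26): 011010110
Gen 7 (rule 54): 100111001
Gen 8 (rule 26): 011100110
Gen 9 (rule 54): 100011001
Gen 10 (rule 26): 010110110
Gen 11 (rule 54): 111001001
Gen 12 (rule 26): 100110110
Gen 13 (rule 54): 111001001
Gen 14 (rule 26): 100110110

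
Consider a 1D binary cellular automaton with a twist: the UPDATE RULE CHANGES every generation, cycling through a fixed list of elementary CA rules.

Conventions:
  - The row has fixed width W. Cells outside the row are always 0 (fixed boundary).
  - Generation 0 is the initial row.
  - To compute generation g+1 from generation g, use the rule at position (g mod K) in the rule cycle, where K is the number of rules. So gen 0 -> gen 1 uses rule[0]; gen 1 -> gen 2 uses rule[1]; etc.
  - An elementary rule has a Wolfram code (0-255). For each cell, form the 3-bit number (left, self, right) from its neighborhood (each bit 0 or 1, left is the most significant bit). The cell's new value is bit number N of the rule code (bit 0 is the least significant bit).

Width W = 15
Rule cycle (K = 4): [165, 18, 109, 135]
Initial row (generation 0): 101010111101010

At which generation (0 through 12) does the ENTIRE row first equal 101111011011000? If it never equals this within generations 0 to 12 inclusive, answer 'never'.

Gen 0: 101010111101010
Gen 1 (rule 165): 111111011011110
Gen 2 (rule 18): 000000000000001
Gen 3 (rule 109): 111111111111101
Gen 4 (rule 135): 011111111111001
Gen 5 (rule 165): 001111111110001
Gen 6 (rule 18): 010000000001010
Gen 7 (rule 109): 010111111101110
Gen 8 (rule 135): 110011111000100
Gen 9 (rule 165): 000001110010101
Gen 10 (rule 18): 000010001100000
Gen 11 (rule 109): 111010101101111
Gen 12 (rule 135): 010010100000110

Answer: never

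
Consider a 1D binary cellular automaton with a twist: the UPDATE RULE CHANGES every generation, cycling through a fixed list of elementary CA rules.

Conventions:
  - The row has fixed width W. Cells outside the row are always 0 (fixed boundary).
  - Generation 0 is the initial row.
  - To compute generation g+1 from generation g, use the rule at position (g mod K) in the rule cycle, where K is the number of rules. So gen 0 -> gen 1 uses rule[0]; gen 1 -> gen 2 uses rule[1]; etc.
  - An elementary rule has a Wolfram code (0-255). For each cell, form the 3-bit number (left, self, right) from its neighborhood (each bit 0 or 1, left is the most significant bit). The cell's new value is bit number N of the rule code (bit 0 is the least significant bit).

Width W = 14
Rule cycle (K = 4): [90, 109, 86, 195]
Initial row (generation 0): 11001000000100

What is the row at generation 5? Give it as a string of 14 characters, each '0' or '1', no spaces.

Gen 0: 11001000000100
Gen 1 (rule 90): 11110100001010
Gen 2 (rule 109): 10011101101110
Gen 3 (rule 86): 11100100100011
Gen 4 (rule 195): 01101001001101
Gen 5 (rule 90): 11100110111100

Answer: 11100110111100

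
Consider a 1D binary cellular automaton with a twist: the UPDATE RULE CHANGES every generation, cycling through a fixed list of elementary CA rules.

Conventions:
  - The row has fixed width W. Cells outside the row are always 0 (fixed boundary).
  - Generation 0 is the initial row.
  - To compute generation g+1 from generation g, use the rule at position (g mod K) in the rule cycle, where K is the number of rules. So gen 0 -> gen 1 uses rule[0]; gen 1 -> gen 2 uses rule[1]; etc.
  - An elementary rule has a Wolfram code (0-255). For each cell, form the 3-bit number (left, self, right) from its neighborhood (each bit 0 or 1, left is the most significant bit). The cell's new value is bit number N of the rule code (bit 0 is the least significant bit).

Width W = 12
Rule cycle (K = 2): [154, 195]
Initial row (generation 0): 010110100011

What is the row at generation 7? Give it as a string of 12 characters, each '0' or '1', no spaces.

Answer: 010101011110

Derivation:
Gen 0: 010110100011
Gen 1 (rule 154): 100100010110
Gen 2 (rule 195): 001001100010
Gen 3 (rule 154): 010111010101
Gen 4 (rule 195): 100011000000
Gen 5 (rule 154): 010110100000
Gen 6 (rule 195): 100010001111
Gen 7 (rule 154): 010101011110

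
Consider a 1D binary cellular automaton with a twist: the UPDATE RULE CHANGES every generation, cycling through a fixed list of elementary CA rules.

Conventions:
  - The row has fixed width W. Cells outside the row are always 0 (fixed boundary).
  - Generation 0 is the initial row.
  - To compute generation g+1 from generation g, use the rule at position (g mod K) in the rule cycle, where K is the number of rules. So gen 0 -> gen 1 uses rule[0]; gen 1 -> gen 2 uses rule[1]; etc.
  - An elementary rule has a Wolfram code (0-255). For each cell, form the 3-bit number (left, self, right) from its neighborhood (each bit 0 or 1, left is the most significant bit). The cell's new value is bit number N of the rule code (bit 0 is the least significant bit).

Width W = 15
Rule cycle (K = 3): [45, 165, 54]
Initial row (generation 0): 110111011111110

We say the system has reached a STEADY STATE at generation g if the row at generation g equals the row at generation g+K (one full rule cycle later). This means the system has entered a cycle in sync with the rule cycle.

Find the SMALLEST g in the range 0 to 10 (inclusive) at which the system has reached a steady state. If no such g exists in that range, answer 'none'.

Answer: none

Derivation:
Gen 0: 110111011111110
Gen 1 (rule 45): 101100110000000
Gen 2 (rule 165): 110000000111111
Gen 3 (rule 54): 001000001000000
Gen 4 (rule 45): 101011101011111
Gen 5 (rule 165): 111101011101110
Gen 6 (rule 54): 000011100010001
Gen 7 (rule 45): 111010001010101
Gen 8 (rule 165): 010110101111111
Gen 9 (rule 54): 111001110000000
Gen 10 (rule 45): 100001000111111
Gen 11 (rule 165): 101101010011110
Gen 12 (rule 54): 110011111100001
Gen 13 (rule 45): 100010000001101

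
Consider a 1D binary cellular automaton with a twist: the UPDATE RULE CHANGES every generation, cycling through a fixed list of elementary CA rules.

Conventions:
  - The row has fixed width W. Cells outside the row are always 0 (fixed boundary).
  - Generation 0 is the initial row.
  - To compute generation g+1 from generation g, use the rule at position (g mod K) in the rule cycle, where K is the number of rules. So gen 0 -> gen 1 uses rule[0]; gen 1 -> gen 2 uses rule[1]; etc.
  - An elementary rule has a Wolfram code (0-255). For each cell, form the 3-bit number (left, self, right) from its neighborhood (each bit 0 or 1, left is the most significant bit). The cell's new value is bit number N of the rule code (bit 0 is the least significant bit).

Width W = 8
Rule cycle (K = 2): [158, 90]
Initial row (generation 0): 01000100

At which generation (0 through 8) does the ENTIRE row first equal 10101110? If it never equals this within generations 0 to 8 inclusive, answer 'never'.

Answer: never

Derivation:
Gen 0: 01000100
Gen 1 (rule 158): 11101110
Gen 2 (rule 90): 10101011
Gen 3 (rule 158): 10101010
Gen 4 (rule 90): 00000001
Gen 5 (rule 158): 00000011
Gen 6 (rule 90): 00000111
Gen 7 (rule 158): 00001110
Gen 8 (rule 90): 00011011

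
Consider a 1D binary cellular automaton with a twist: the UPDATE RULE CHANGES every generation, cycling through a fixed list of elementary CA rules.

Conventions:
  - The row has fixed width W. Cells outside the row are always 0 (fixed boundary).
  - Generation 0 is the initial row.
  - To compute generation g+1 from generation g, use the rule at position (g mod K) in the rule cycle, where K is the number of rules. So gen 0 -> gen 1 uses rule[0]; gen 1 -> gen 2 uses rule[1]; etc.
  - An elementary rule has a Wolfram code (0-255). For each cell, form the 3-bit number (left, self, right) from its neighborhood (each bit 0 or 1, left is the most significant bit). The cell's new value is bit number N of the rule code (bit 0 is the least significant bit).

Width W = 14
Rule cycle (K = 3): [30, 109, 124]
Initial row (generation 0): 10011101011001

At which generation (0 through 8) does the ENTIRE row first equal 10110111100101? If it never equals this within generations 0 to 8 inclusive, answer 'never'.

Gen 0: 10011101011001
Gen 1 (rule 30): 11110001010111
Gen 2 (rule 109): 10010101111101
Gen 3 (rule 124): 11011111000111
Gen 4 (rule 30): 10010000101100
Gen 5 (rule 109): 10010110111101
Gen 6 (rule 124): 11011111100111
Gen 7 (rule 30): 10010000011100
Gen 8 (rule 109): 10010111010101

Answer: never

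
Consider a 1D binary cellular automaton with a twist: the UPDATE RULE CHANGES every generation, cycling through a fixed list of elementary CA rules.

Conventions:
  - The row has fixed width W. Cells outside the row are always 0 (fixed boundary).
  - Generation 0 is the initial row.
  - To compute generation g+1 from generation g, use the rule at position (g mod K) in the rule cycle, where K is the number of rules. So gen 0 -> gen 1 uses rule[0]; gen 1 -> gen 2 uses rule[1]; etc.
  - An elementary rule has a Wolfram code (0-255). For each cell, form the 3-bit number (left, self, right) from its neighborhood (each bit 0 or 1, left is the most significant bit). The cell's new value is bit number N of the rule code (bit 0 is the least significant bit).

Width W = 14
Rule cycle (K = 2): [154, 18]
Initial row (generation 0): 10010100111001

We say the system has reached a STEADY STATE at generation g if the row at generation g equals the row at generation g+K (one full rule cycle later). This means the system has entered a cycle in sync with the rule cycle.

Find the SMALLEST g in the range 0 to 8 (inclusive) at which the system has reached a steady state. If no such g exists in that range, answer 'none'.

Gen 0: 10010100111001
Gen 1 (rule 154): 01100011110110
Gen 2 (rule 18): 10010100000001
Gen 3 (rule 154): 01100010000010
Gen 4 (rule 18): 10010101000101
Gen 5 (rule 154): 01100000101000
Gen 6 (rule 18): 10010001000100
Gen 7 (rule 154): 01101010101010
Gen 8 (rule 18): 10000000000001
Gen 9 (rule 154): 01000000000010
Gen 10 (rule 18): 10100000000101

Answer: none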